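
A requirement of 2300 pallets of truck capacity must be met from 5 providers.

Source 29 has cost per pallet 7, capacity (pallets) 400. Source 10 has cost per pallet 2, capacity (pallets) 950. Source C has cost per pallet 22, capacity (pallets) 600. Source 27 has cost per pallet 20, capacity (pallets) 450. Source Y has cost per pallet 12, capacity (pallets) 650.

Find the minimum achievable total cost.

18500

Fill from the cheapest provider first.
Take 950 from Source 10 at 2 ; need 1350 more.
Take 400 from Source 29 at 7 ; need 950 more.
Source Y at 12: take all 650 pallets ; 300 still needed.
Source 27 (20): take the remaining 300 ; done.
Source C: unused.
Cost = 950×2 + 400×7 + 650×12 + 300×20 = 18500.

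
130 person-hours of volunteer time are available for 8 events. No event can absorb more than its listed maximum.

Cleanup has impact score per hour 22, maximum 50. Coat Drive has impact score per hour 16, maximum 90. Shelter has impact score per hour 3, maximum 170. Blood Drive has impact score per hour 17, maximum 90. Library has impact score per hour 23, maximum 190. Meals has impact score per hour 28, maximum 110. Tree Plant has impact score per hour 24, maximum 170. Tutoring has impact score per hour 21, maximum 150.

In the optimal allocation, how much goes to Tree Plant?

Order the events by impact score per hour: Meals 28 > Tree Plant 24 > Library 23 > Cleanup 22 > Tutoring 21 > Blood Drive 17 > Coat Drive 16 > Shelter 3.
Meals: +110 to 110 (cap) ; 20 left.
Tree Plant has room for 170 but only 20 remain, so it gets 20.

20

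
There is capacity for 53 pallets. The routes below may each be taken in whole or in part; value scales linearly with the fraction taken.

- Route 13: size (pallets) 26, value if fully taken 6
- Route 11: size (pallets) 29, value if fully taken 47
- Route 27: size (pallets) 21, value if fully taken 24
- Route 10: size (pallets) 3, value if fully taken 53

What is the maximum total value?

124

Sort by value density: Route 10 53/3≈17.7, Route 11 47/29≈1.62, Route 27 24/21≈1.14, Route 13 6/26≈0.231.
All 3 pallets of Route 10 fit (value 53) ; 50 remain.
All 29 pallets of Route 11 fit (value 47) ; 21 remain.
Route 27: take in full, 21 pallets for value 24 ; 0 left.
Total value = 124.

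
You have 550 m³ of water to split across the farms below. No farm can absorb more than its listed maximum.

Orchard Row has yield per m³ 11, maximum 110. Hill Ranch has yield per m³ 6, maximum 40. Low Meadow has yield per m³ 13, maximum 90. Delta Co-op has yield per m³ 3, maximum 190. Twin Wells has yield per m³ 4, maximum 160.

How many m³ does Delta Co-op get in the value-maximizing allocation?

150

Highest yield per m³ first: Low Meadow 13 > Orchard Row 11 > Hill Ranch 6 > Twin Wells 4 > Delta Co-op 3.
Give Low Meadow 90 to hit its cap of 90 — 460 left.
Orchard Row takes 110 to reach its cap of 110 — 350 left.
Hill Ranch takes 40 to reach its cap of 40 — 310 left.
Give Twin Wells 160 to hit its cap of 160 — 150 left.
Delta Co-op has room for 190 but only 150 remain, so it gets 150.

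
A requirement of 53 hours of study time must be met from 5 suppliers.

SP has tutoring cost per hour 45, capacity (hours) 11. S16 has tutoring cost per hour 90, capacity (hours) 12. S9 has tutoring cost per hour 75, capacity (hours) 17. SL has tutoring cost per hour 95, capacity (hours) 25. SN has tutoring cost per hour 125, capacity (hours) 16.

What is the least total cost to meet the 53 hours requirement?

Use suppliers in increasing cost order.
SP (45): use full 11 — 42 hours to go.
S9 at 75: take all 17 hours — 25 still needed.
S16 at 90: take all 12 hours — 13 still needed.
SL (95): take the remaining 13 — done.
SN: unused.
Cost = 11×45 + 17×75 + 12×90 + 13×95 = 4085.

4085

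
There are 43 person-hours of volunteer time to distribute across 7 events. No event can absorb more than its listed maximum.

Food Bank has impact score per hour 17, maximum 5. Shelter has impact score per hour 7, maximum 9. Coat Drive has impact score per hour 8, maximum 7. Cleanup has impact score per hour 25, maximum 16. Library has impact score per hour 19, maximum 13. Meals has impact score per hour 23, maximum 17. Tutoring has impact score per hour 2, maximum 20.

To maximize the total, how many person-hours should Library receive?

10

Rank by impact score per hour: Cleanup 25 > Meals 23 > Library 19 > Food Bank 17 > Coat Drive 8 > Shelter 7 > Tutoring 2.
Give Cleanup 16 to hit its cap of 16 — 27 left.
Give Meals 17 to hit its cap of 17 — 10 left.
Only 10 left; Library takes them to reach 10.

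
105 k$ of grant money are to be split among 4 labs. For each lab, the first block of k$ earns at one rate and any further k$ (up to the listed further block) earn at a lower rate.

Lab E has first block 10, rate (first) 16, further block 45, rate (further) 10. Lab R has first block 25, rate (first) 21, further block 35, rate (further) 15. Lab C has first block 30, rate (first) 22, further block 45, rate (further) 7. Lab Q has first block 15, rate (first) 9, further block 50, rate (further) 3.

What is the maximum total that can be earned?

1920

Rank every tier by rate: Lab C/T1 22 > Lab R/T1 21 > Lab E/T1 16 > Lab R/T2 15 > Lab E/T2 10 > Lab Q/T1 9 > Lab C/T2 7 > Lab Q/T2 3.
Lab C/T1 (22): +30 ; 75 left.
Lab R/T1 (21): +25 ; 50 left.
Lab E T1 at 16: fill all 10 ; 40 left.
Lab R/T2 (15): +35 ; 5 left.
Lab E/T2: +5 of 45 at 10; pool empty.
Total = 22×30 + 21×25 + 16×10 + 15×35 + 10×5 = 1920.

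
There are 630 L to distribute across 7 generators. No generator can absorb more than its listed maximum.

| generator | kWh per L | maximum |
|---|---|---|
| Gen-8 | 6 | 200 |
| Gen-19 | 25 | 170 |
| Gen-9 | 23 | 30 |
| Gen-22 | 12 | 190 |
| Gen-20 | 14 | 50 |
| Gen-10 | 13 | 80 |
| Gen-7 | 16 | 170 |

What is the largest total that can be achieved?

Rank by kWh per L: Gen-19 25 > Gen-9 23 > Gen-7 16 > Gen-20 14 > Gen-10 13 > Gen-22 12 > Gen-8 6.
Gen-19 takes 170 to reach its cap of 170 — 460 left.
Gen-9 takes 30 to reach its cap of 30 — 430 left.
Gen-7: +170 to 170 (cap) — 260 left.
Gen-20 takes 50 to reach its cap of 50 — 210 left.
Gen-10 takes 80 to reach its cap of 80 — 130 left.
Only 130 left; Gen-22 takes them to reach 130.
Total = 25×170 + 23×30 + 12×130 + 14×50 + 13×80 + 16×170 = 10960.

10960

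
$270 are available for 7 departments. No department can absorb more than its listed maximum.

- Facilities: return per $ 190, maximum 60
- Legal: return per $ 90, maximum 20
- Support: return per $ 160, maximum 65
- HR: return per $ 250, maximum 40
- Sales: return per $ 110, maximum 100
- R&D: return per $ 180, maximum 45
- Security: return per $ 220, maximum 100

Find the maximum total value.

55500

Highest return per $ first: HR 250 > Security 220 > Facilities 190 > R&D 180 > Support 160 > Sales 110 > Legal 90.
HR takes 40 to reach its cap of 40 → 230 left.
Security takes 100 to reach its cap of 100 → 130 left.
Facilities: +60 to 60 (cap) → 70 left.
Give R&D 45 to hit its cap of 45 → 25 left.
Support has room for 65 but only 25 remain, so it gets 25.
Total = 190×60 + 160×25 + 250×40 + 180×45 + 220×100 = 55500.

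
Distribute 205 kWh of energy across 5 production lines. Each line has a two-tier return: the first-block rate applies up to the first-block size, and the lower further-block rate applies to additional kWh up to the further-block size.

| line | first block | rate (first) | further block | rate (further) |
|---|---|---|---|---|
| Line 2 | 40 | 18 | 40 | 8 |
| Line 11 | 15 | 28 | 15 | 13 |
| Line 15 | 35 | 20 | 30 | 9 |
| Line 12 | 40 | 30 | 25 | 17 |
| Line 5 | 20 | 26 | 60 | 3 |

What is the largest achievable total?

4315

Rank every tier by rate: Line 12/first 30 > Line 11/first 28 > Line 5/first 26 > Line 15/first 20 > Line 2/first 18 > Line 12/second 17 > Line 11/second 13 > Line 15/second 9 > Line 2/second 8 > Line 5/second 3.
Fill Line 12 first block (40 at 30) ; 165 left.
Line 11/first (28): +15 ; 150 left.
Line 5 first at 26: fill all 20 ; 130 left.
Line 15 first at 20: fill all 35 ; 95 left.
Line 2/first (18): +40 ; 55 left.
Line 12/second (17): +25 ; 30 left.
Fill Line 11 second block (15 at 13) ; 15 left.
15 remain; put them into Line 15 second at 9.
Total = 30×40 + 28×15 + 26×20 + 20×35 + 18×40 + 17×25 + 13×15 + 9×15 = 4315.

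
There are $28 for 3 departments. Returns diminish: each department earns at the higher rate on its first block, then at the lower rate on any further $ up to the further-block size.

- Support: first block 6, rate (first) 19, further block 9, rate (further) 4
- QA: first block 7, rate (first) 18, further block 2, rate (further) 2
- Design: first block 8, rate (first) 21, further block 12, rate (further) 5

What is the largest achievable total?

443

Rank every tier by rate: Design/tier1 21 > Support/tier1 19 > QA/tier1 18 > Design/tier2 5 > Support/tier2 4 > QA/tier2 2.
Design/tier1 (21): +8 — 20 left.
Support/tier1 (19): +6 — 14 left.
Fill QA tier1 block (7 at 18) — 7 left.
7 remain; put them into Design tier2 at 5.
Total = 21×8 + 19×6 + 18×7 + 5×7 = 443.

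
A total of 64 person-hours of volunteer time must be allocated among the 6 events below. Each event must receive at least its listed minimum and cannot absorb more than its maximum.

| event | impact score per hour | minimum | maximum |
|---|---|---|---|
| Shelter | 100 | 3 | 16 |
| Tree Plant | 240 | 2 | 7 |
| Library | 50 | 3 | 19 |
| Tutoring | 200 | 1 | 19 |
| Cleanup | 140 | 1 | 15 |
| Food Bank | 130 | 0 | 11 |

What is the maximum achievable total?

10060

Meeting every minimum uses 3+2+3+1+1+0 = 10 person-hours, leaving 54.
Rank by impact score per hour: Tree Plant 240 > Tutoring 200 > Cleanup 140 > Food Bank 130 > Shelter 100 > Library 50.
Give Tree Plant 5 more to hit its cap of 7 → 49 left.
Tutoring takes 18 more to reach its cap of 19 → 31 left.
Give Cleanup 14 more to hit its cap of 15 → 17 left.
Food Bank takes 11 more to reach its cap of 11 → 6 left.
Shelter has room for 13 more but only 6 remain, so it gets 9.
Total = 100×9 + 240×7 + 50×3 + 200×19 + 140×15 + 130×11 = 10060.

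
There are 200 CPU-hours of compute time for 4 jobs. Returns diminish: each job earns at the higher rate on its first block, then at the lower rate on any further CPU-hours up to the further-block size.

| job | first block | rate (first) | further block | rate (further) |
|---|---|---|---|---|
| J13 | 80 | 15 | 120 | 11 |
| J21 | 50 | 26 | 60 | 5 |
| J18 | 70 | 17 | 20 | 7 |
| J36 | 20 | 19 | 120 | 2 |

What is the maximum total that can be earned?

Order all 8 blocks by rate: J21/first 26 > J36/first 19 > J18/first 17 > J13/first 15 > J13/second 11 > J18/second 7 > J21/second 5 > J36/second 2.
J21/first (26): +50 — 150 left.
J36 first at 19: fill all 20 — 130 left.
J18 first at 17: fill all 70 — 60 left.
60 remain; put them into J13 first at 15.
Total = 26×50 + 19×20 + 17×70 + 15×60 = 3770.

3770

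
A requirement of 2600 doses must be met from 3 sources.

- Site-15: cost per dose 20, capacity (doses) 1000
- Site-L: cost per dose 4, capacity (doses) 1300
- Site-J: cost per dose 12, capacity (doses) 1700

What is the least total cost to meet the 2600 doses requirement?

20800

Cheapest first:
Take 1300 from Site-L at 4 ; need 1300 more.
Site-J at 12: take 1300 of its 1700 ; requirement met.
Site-15: unused.
Cost = 1300×4 + 1300×12 = 20800.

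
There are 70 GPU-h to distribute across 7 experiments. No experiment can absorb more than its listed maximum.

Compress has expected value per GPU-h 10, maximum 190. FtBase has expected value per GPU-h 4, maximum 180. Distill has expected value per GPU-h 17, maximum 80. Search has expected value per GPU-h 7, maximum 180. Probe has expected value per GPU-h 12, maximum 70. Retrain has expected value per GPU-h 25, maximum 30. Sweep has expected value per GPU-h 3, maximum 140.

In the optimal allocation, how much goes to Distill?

Highest expected value per GPU-h first: Retrain 25 > Distill 17 > Probe 12 > Compress 10 > Search 7 > FtBase 4 > Sweep 3.
Give Retrain 30 to hit its cap of 30 ; 40 left.
Distill has room for 80 but only 40 remain, so it gets 40.

40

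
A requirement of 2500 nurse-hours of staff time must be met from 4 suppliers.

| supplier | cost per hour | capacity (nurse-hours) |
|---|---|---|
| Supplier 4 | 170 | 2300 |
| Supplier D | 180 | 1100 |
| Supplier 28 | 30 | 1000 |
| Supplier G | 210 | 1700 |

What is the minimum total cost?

285000

Use suppliers in increasing cost order.
Take 1000 from Supplier 28 at 30 → need 1500 more.
Supplier 4 (170): take the remaining 1500 → done.
Supplier D, Supplier G: unused.
Cost = 1000×30 + 1500×170 = 285000.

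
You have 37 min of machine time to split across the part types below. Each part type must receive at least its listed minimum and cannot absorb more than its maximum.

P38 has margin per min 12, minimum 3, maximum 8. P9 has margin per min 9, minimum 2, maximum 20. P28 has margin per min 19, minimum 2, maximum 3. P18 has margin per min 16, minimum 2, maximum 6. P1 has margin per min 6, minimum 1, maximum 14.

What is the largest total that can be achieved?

426

Meeting every minimum uses 3+2+2+2+1 = 10 min, leaving 27.
Order the part types by margin per min: P28 19 > P18 16 > P38 12 > P9 9 > P1 6.
P28: +1 to 3 (cap) → 26 left.
P18 takes 4 more to reach its cap of 6 → 22 left.
P38: +5 to 8 (cap) → 17 left.
Only 17 left; P9 takes them to reach 19.
Total = 12×8 + 9×19 + 19×3 + 16×6 + 6×1 = 426.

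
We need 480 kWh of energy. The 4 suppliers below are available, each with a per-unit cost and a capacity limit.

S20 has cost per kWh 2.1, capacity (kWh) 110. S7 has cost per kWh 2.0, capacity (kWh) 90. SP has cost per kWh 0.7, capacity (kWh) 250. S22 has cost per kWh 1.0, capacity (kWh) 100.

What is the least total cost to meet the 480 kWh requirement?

539

Use suppliers in increasing cost order.
SP (0.7): use full 250 ; 230 kWh to go.
S22 at 1.0: take all 100 kWh ; 130 still needed.
Take 90 from S7 at 2.0 ; need 40 more.
Take 40 from S20 at 2.1 to finish.
Cost = 250×0.7 + 100×1.0 + 90×2.0 + 40×2.1 = 539.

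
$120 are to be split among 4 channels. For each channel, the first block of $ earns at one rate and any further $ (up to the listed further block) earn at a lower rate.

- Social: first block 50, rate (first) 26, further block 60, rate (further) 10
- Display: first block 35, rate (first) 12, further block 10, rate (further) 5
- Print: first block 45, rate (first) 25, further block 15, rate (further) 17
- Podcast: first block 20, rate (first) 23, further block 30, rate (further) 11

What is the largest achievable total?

Order all 8 blocks by rate: Social/tier1 26 > Print/tier1 25 > Podcast/tier1 23 > Print/tier2 17 > Display/tier1 12 > Podcast/tier2 11 > Social/tier2 10 > Display/tier2 5.
Fill Social tier1 block (50 at 26) → 70 left.
Print tier1 at 25: fill all 45 → 25 left.
Fill Podcast tier1 block (20 at 23) → 5 left.
5 remain; put them into Print tier2 at 17.
Total = 26×50 + 25×45 + 23×20 + 17×5 = 2970.

2970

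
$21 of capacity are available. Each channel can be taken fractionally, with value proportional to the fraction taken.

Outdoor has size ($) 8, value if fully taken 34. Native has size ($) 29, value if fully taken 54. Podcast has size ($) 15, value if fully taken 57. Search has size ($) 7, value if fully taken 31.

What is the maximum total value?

Sort by value density: Search 31/7≈4.43, Outdoor 34/8≈4.25, Podcast 57/15≈3.8, Native 54/29≈1.86.
Take all of Search (7 $, value 31) → 14 $ left.
All 8 $ of Outdoor fit (value 34) → 6 remain.
Fill the last 6 $ with part of Podcast: 6/15 of it earns 22.8.
Total value = 87.8.

87.8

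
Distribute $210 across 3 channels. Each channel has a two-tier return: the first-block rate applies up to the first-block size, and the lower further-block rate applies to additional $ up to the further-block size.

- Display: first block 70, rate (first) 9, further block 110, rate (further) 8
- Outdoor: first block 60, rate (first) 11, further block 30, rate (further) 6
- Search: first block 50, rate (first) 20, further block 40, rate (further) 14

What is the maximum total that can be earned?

2760

Order all 6 blocks by rate: Search/first 20 > Search/second 14 > Outdoor/first 11 > Display/first 9 > Display/second 8 > Outdoor/second 6.
Search/first (20): +50 — 160 left.
Search/second (14): +40 — 120 left.
Outdoor/first (11): +60 — 60 left.
Display/first: +60 of 70 at 9; pool empty.
Total = 20×50 + 14×40 + 11×60 + 9×60 = 2760.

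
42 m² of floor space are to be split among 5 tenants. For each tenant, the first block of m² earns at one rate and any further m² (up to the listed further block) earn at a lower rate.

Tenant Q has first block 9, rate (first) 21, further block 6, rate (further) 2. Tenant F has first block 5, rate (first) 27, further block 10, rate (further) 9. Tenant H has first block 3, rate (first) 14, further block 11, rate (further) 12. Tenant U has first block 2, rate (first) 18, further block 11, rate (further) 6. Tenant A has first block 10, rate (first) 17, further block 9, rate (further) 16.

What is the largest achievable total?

Order all 10 blocks by rate: Tenant F/first 27 > Tenant Q/first 21 > Tenant U/first 18 > Tenant A/first 17 > Tenant A/second 16 > Tenant H/first 14 > Tenant H/second 12 > Tenant F/second 9 > Tenant U/second 6 > Tenant Q/second 2.
Fill Tenant F first block (5 at 27) → 37 left.
Tenant Q/first (21): +9 → 28 left.
Fill Tenant U first block (2 at 18) → 26 left.
Tenant A/first (17): +10 → 16 left.
Tenant A second at 16: fill all 9 → 7 left.
Tenant H first at 14: fill all 3 → 4 left.
4 remain; put them into Tenant H second at 12.
Total = 27×5 + 21×9 + 18×2 + 17×10 + 16×9 + 14×3 + 12×4 = 764.

764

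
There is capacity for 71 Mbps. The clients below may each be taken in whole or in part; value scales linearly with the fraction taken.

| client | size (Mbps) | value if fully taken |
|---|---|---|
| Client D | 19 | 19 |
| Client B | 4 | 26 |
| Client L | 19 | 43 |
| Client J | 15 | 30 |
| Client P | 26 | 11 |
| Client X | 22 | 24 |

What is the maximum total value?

Sort by value density: Client B 26/4≈6.5, Client L 43/19≈2.26, Client J 30/15≈2, Client X 24/22≈1.09, Client D 19/19≈1, Client P 11/26≈0.423.
Client B: take in full, 4 Mbps for value 26 ; 67 left.
All 19 Mbps of Client L fit (value 43) ; 48 remain.
Take all of Client J (15 Mbps, value 30) ; 33 Mbps left.
All 22 Mbps of Client X fit (value 24) ; 11 remain.
Fill the last 11 Mbps with part of Client D: 11/19 of it earns 11.
Total value = 134.

134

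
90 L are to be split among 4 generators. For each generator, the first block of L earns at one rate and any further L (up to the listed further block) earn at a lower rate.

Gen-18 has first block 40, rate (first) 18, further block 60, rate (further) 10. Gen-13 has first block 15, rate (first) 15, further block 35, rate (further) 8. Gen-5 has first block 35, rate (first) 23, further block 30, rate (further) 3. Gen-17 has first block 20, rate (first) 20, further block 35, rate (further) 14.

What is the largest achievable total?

Rank every tier by rate: Gen-5/tier1 23 > Gen-17/tier1 20 > Gen-18/tier1 18 > Gen-13/tier1 15 > Gen-17/tier2 14 > Gen-18/tier2 10 > Gen-13/tier2 8 > Gen-5/tier2 3.
Fill Gen-5 tier1 block (35 at 23) ; 55 left.
Fill Gen-17 tier1 block (20 at 20) ; 35 left.
Gen-18 tier1 at 18: only 35 left, fill 35.
Total = 23×35 + 20×20 + 18×35 = 1835.

1835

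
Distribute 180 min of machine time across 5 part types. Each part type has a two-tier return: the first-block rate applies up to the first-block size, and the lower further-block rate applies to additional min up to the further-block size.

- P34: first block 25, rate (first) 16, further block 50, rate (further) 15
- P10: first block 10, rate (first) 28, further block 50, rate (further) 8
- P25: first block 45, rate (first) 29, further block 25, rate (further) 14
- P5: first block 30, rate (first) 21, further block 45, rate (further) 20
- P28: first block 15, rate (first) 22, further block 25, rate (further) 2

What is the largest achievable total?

3995

Treat each block as its own option and order by rate: P25/T1 29 > P10/T1 28 > P28/T1 22 > P5/T1 21 > P5/T2 20 > P34/T1 16 > P34/T2 15 > P25/T2 14 > P10/T2 8 > P28/T2 2.
Fill P25 T1 block (45 at 29) ; 135 left.
Fill P10 T1 block (10 at 28) ; 125 left.
P28/T1 (22): +15 ; 110 left.
P5 T1 at 21: fill all 30 ; 80 left.
Fill P5 T2 block (45 at 20) ; 35 left.
P34/T1 (16): +25 ; 10 left.
P34 T2 at 15: only 10 left, fill 10.
Total = 29×45 + 28×10 + 22×15 + 21×30 + 20×45 + 16×25 + 15×10 = 3995.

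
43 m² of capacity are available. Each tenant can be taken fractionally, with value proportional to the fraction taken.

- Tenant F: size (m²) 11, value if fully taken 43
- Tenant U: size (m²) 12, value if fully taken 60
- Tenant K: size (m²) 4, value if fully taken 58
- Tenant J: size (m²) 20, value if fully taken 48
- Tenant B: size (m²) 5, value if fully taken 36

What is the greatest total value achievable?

Sort by value density: Tenant K 58/4≈14.5, Tenant B 36/5≈7.2, Tenant U 60/12≈5, Tenant F 43/11≈3.91, Tenant J 48/20≈2.4.
All 4 m² of Tenant K fit (value 58) ; 39 remain.
All 5 m² of Tenant B fit (value 36) ; 34 remain.
All 12 m² of Tenant U fit (value 60) ; 22 remain.
All 11 m² of Tenant F fit (value 43) ; 11 remain.
Fill the last 11 m² with part of Tenant J: 11/20 of it earns 26.4.
Total value = 223.4.

223.4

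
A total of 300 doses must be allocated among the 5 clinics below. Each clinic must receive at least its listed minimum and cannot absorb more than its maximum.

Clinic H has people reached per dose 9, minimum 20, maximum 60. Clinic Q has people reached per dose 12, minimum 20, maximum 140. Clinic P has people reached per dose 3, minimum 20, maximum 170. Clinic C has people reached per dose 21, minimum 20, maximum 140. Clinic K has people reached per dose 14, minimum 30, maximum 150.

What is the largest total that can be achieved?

4820

Meeting every minimum uses 20+20+20+20+30 = 110 doses, leaving 190.
Highest people reached per dose first: Clinic C 21 > Clinic K 14 > Clinic Q 12 > Clinic H 9 > Clinic P 3.
Give Clinic C 120 more to hit its cap of 140 — 70 left.
Only 70 left; Clinic K takes them to reach 100.
Total = 9×20 + 12×20 + 3×20 + 21×140 + 14×100 = 4820.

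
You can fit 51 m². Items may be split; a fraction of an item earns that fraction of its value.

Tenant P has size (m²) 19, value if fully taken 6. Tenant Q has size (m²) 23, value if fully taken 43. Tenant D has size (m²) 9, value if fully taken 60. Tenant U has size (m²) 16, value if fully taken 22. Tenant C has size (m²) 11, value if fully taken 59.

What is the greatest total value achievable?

173

Sort by value density: Tenant D 60/9≈6.67, Tenant C 59/11≈5.36, Tenant Q 43/23≈1.87, Tenant U 22/16≈1.38, Tenant P 6/19≈0.316.
All 9 m² of Tenant D fit (value 60) — 42 remain.
Take all of Tenant C (11 m², value 59) — 31 m² left.
All 23 m² of Tenant Q fit (value 43) — 8 remain.
8 m² left: a 8/16 share of Tenant U gives 22×8/16 = 11.
Total value = 173.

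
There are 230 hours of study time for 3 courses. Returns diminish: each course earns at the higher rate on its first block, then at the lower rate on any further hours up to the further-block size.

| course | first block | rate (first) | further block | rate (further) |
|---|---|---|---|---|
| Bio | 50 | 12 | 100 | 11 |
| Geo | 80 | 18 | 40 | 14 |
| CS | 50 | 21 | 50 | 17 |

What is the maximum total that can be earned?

4020

Rank every tier by rate: CS/tier1 21 > Geo/tier1 18 > CS/tier2 17 > Geo/tier2 14 > Bio/tier1 12 > Bio/tier2 11.
Fill CS tier1 block (50 at 21) ; 180 left.
Geo tier1 at 18: fill all 80 ; 100 left.
CS/tier2 (17): +50 ; 50 left.
Fill Geo tier2 block (40 at 14) ; 10 left.
10 remain; put them into Bio tier1 at 12.
Total = 21×50 + 18×80 + 17×50 + 14×40 + 12×10 = 4020.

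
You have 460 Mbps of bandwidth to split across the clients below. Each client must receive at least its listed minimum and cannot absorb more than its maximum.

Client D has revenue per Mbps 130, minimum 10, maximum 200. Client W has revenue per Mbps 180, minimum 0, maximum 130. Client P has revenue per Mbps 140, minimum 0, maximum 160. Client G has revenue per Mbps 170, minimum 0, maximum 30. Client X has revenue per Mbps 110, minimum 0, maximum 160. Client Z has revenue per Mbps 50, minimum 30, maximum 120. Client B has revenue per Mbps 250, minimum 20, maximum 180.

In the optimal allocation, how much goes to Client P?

80

Meeting every minimum uses 10+0+0+0+0+30+20 = 60 Mbps, leaving 400.
Highest revenue per Mbps first: Client B 250 > Client W 180 > Client G 170 > Client P 140 > Client D 130 > Client X 110 > Client Z 50.
Client B takes 160 more to reach its cap of 180 — 240 left.
Client W: +130 to 130 (cap) — 110 left.
Client G takes 30 more to reach its cap of 30 — 80 left.
Only 80 left; Client P takes them to reach 80.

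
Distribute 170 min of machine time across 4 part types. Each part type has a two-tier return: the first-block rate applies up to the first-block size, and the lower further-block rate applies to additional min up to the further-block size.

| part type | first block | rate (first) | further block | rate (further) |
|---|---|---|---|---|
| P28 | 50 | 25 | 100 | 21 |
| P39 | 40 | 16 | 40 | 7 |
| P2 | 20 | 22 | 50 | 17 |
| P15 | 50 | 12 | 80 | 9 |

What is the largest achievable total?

3790

Rank every tier by rate: P28/T1 25 > P2/T1 22 > P28/T2 21 > P2/T2 17 > P39/T1 16 > P15/T1 12 > P15/T2 9 > P39/T2 7.
Fill P28 T1 block (50 at 25) — 120 left.
Fill P2 T1 block (20 at 22) — 100 left.
P28/T2 (21): +100 — 0 left.
Total = 25×50 + 22×20 + 21×100 = 3790.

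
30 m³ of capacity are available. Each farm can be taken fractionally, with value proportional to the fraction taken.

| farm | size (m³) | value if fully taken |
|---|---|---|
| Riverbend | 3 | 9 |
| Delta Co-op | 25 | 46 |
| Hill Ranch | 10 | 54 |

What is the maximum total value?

Best value per unit of size first: Hill Ranch 54/10≈5.4, Riverbend 9/3≈3, Delta Co-op 46/25≈1.84.
Take all of Hill Ranch (10 m³, value 54) ; 20 m³ left.
Take all of Riverbend (3 m³, value 9) ; 17 m³ left.
Fill the last 17 m³ with part of Delta Co-op: 17/25 of it earns 31.28.
Total value = 94.28.

94.28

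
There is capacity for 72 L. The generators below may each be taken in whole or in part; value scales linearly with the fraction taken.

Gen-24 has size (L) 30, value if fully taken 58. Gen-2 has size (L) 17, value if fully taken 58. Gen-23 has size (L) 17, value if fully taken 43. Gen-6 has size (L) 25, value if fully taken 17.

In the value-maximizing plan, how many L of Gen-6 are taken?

Rank by value-to-size ratio: Gen-2 58/17≈3.41, Gen-23 43/17≈2.53, Gen-24 58/30≈1.93, Gen-6 17/25≈0.68.
All 17 L of Gen-2 fit (value 58) → 55 remain.
All 17 L of Gen-23 fit (value 43) → 38 remain.
Take all of Gen-24 (30 L, value 58) → 8 L left.
Fill the last 8 L with part of Gen-6: 8/25 of it earns 5.44.

8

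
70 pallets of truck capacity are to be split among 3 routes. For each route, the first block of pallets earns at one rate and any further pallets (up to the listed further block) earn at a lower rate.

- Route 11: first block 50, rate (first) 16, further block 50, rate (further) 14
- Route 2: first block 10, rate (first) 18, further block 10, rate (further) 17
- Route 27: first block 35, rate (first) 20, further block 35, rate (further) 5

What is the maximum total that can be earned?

1290

Treat each block as its own option and order by rate: Route 27/tier1 20 > Route 2/tier1 18 > Route 2/tier2 17 > Route 11/tier1 16 > Route 11/tier2 14 > Route 27/tier2 5.
Route 27 tier1 at 20: fill all 35 → 35 left.
Route 2/tier1 (18): +10 → 25 left.
Route 2/tier2 (17): +10 → 15 left.
Route 11/tier1: +15 of 50 at 16; pool empty.
Total = 20×35 + 18×10 + 17×10 + 16×15 = 1290.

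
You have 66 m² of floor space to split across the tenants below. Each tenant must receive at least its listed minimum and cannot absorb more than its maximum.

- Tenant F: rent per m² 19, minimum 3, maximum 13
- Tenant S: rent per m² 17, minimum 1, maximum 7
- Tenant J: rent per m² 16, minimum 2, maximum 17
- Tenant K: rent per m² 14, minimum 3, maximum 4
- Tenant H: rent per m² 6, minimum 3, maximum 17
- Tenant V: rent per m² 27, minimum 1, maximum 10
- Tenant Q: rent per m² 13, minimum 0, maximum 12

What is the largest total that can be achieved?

Meeting every minimum uses 3+1+2+3+3+1+0 = 13 m², leaving 53.
Order the tenants by rent per m²: Tenant V 27 > Tenant F 19 > Tenant S 17 > Tenant J 16 > Tenant K 14 > Tenant Q 13 > Tenant H 6.
Give Tenant V 9 more to hit its cap of 10 — 44 left.
Tenant F: +10 to 13 (cap) — 34 left.
Tenant S takes 6 more to reach its cap of 7 — 28 left.
Tenant J: +15 to 17 (cap) — 13 left.
Give Tenant K 1 more to hit its cap of 4 — 12 left.
Tenant Q takes 12 more to reach its cap of 12 — 0 left.
Total = 19×13 + 17×7 + 16×17 + 14×4 + 6×3 + 27×10 + 13×12 = 1138.

1138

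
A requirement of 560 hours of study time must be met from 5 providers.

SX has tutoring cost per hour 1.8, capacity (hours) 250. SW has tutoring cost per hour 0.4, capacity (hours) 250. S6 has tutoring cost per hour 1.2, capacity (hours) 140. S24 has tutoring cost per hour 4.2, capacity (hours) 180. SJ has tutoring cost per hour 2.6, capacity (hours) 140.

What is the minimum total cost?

574

Fill from the cheapest provider first.
SW at 0.4: take all 250 hours → 310 still needed.
S6 (1.2): use full 140 → 170 hours to go.
Take 170 from SX at 1.8 to finish.
SJ, S24: unused.
Cost = 250×0.4 + 140×1.2 + 170×1.8 = 574.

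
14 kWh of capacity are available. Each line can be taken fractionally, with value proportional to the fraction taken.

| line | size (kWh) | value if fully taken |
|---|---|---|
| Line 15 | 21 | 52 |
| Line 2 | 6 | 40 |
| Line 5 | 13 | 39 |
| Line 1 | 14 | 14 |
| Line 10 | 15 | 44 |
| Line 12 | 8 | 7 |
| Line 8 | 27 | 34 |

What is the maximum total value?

Best value per unit of size first: Line 2 40/6≈6.67, Line 5 39/13≈3, Line 10 44/15≈2.93, Line 15 52/21≈2.48, Line 8 34/27≈1.26, Line 1 14/14≈1, Line 12 7/8≈0.875.
Line 2: take in full, 6 kWh for value 40 → 8 left.
Only 8 kWh remain; take 8/13 of Line 5 for value 39×8/13 = 24.
Total value = 64.

64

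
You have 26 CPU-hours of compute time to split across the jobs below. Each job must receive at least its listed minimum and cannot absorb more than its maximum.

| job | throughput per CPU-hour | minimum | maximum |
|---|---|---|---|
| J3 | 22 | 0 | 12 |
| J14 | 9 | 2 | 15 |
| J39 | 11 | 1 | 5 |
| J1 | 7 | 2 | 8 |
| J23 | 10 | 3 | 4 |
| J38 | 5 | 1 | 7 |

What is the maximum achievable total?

396

Meeting every minimum uses 0+2+1+2+3+1 = 9 CPU-hours, leaving 17.
Order the jobs by throughput per CPU-hour: J3 22 > J39 11 > J23 10 > J14 9 > J1 7 > J38 5.
J3: +12 to 12 (cap) ; 5 left.
J39 takes 4 more to reach its cap of 5 ; 1 left.
Give J23 1 more to hit its cap of 4 ; 0 left.
Total = 22×12 + 9×2 + 11×5 + 7×2 + 10×4 + 5×1 = 396.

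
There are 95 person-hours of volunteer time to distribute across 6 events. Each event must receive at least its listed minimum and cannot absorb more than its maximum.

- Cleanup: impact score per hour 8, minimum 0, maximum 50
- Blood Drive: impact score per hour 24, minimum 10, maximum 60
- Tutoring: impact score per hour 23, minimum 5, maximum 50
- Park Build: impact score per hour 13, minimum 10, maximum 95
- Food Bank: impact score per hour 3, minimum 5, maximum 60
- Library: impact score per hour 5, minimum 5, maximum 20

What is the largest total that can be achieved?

Meeting every minimum uses 0+10+5+10+5+5 = 35 person-hours, leaving 60.
Highest impact score per hour first: Blood Drive 24 > Tutoring 23 > Park Build 13 > Cleanup 8 > Library 5 > Food Bank 3.
Blood Drive: +50 to 60 (cap) ; 10 left.
Tutoring has room for 45 more but only 10 remain, so it gets 15.
Total = 24×60 + 23×15 + 13×10 + 3×5 + 5×5 = 1955.

1955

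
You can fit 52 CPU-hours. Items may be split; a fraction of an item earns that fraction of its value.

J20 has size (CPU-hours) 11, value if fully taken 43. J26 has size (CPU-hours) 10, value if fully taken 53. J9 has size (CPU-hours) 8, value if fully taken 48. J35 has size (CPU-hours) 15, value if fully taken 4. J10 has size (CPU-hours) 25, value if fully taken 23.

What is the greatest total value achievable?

165.16

Best value per unit of size first: J9 48/8≈6, J26 53/10≈5.3, J20 43/11≈3.91, J10 23/25≈0.92, J35 4/15≈0.267.
All 8 CPU-hours of J9 fit (value 48) — 44 remain.
J26: take in full, 10 CPU-hours for value 53 — 34 left.
All 11 CPU-hours of J20 fit (value 43) — 23 remain.
Only 23 CPU-hours remain; take 23/25 of J10 for value 23×23/25 = 21.16.
Total value = 165.16.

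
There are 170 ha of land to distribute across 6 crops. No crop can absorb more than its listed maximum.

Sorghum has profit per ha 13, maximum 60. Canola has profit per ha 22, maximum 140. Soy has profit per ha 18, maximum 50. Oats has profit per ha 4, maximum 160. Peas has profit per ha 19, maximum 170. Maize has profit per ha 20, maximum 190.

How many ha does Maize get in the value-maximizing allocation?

30

Rank by profit per ha: Canola 22 > Maize 20 > Peas 19 > Soy 18 > Sorghum 13 > Oats 4.
Canola: +140 to 140 (cap) → 30 left.
Maize has room for 190 but only 30 remain, so it gets 30.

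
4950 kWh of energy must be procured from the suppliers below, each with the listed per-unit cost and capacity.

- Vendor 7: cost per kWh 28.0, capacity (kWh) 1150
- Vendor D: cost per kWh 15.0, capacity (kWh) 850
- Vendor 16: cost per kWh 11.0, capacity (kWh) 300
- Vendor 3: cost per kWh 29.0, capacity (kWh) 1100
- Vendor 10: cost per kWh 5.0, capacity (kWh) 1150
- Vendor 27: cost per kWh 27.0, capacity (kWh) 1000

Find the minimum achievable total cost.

95500

Cheapest first:
Vendor 10 (5.0): use full 1150 → 3800 kWh to go.
Vendor 16 at 11.0: take all 300 kWh → 3500 still needed.
Take 850 from Vendor D at 15.0 → need 2650 more.
Vendor 27 (27.0): use full 1000 → 1650 kWh to go.
Take 1150 from Vendor 7 at 28.0 → need 500 more.
Vendor 3 (29.0): take the remaining 500 → done.
Cost = 1150×5.0 + 300×11.0 + 850×15.0 + 1000×27.0 + 1150×28.0 + 500×29.0 = 95500.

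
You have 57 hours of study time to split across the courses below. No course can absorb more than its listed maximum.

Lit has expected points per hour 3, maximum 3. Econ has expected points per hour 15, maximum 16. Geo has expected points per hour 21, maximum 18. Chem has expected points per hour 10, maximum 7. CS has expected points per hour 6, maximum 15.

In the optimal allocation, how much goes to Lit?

Rank by expected points per hour: Geo 21 > Econ 15 > Chem 10 > CS 6 > Lit 3.
Give Geo 18 to hit its cap of 18 → 39 left.
Econ takes 16 to reach its cap of 16 → 23 left.
Chem takes 7 to reach its cap of 7 → 16 left.
CS takes 15 to reach its cap of 15 → 1 left.
Lit: +1 (room for 3) → 1. Pool exhausted.

1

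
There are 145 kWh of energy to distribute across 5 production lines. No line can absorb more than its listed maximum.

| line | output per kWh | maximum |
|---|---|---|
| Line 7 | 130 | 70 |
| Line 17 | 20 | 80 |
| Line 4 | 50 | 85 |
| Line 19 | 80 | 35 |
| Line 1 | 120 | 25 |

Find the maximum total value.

Rank by output per kWh: Line 7 130 > Line 1 120 > Line 19 80 > Line 4 50 > Line 17 20.
Give Line 7 70 to hit its cap of 70 — 75 left.
Line 1: +25 to 25 (cap) — 50 left.
Line 19 takes 35 to reach its cap of 35 — 15 left.
Only 15 left; Line 4 takes them to reach 15.
Total = 130×70 + 50×15 + 80×35 + 120×25 = 15650.

15650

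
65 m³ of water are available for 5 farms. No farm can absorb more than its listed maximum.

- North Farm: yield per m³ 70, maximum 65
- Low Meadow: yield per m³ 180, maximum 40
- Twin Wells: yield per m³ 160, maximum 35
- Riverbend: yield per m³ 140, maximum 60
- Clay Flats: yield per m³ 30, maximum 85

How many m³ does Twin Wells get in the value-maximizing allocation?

Highest yield per m³ first: Low Meadow 180 > Twin Wells 160 > Riverbend 140 > North Farm 70 > Clay Flats 30.
Low Meadow: +40 to 40 (cap) ; 25 left.
Twin Wells has room for 35 but only 25 remain, so it gets 25.

25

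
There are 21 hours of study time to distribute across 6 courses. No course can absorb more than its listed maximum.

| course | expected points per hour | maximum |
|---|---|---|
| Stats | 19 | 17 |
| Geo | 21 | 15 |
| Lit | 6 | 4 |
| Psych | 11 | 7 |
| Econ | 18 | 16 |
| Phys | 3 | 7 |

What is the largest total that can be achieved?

Order the courses by expected points per hour: Geo 21 > Stats 19 > Econ 18 > Psych 11 > Lit 6 > Phys 3.
Geo takes 15 to reach its cap of 15 ; 6 left.
Only 6 left; Stats takes them to reach 6.
Total = 19×6 + 21×15 = 429.

429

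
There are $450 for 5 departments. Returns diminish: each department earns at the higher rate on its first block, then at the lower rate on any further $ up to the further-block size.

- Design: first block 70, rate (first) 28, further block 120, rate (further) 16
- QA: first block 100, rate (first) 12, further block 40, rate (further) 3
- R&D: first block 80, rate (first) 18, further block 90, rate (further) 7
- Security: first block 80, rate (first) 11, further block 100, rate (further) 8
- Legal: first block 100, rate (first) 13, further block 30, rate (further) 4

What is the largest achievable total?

Order all 10 blocks by rate: Design/T1 28 > R&D/T1 18 > Design/T2 16 > Legal/T1 13 > QA/T1 12 > Security/T1 11 > Security/T2 8 > R&D/T2 7 > Legal/T2 4 > QA/T2 3.
Fill Design T1 block (70 at 28) → 380 left.
R&D/T1 (18): +80 → 300 left.
Fill Design T2 block (120 at 16) → 180 left.
Legal/T1 (13): +100 → 80 left.
QA T1 at 12: only 80 left, fill 80.
Total = 28×70 + 18×80 + 16×120 + 13×100 + 12×80 = 7580.

7580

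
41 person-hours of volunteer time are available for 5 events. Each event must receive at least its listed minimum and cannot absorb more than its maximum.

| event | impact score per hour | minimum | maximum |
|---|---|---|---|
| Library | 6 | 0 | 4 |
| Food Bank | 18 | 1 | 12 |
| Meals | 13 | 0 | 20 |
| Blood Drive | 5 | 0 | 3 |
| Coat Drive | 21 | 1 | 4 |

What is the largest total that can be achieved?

589

Meeting every minimum uses 0+1+0+0+1 = 2 person-hours, leaving 39.
Highest impact score per hour first: Coat Drive 21 > Food Bank 18 > Meals 13 > Library 6 > Blood Drive 5.
Coat Drive takes 3 more to reach its cap of 4 — 36 left.
Give Food Bank 11 more to hit its cap of 12 — 25 left.
Meals: +20 to 20 (cap) — 5 left.
Give Library 4 more to hit its cap of 4 — 1 left.
Blood Drive has room for 3 more but only 1 remain, so it gets 1.
Total = 6×4 + 18×12 + 13×20 + 5×1 + 21×4 = 589.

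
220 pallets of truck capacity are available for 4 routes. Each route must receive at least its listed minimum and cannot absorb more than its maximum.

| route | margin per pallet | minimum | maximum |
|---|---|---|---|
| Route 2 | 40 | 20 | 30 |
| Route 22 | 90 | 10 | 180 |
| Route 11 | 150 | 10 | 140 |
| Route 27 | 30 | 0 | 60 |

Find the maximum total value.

27200

Meeting every minimum uses 20+10+10+0 = 40 pallets, leaving 180.
Rank by margin per pallet: Route 11 150 > Route 22 90 > Route 2 40 > Route 27 30.
Route 11 takes 130 more to reach its cap of 140 → 50 left.
Route 22: +50 (room for 170) → 60. Pool exhausted.
Total = 40×20 + 90×60 + 150×140 = 27200.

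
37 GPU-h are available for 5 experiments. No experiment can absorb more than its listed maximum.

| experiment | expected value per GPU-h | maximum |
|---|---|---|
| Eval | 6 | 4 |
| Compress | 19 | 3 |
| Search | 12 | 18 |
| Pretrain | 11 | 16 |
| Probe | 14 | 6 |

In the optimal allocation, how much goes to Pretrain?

Order the experiments by expected value per GPU-h: Compress 19 > Probe 14 > Search 12 > Pretrain 11 > Eval 6.
Compress takes 3 to reach its cap of 3 — 34 left.
Give Probe 6 to hit its cap of 6 — 28 left.
Give Search 18 to hit its cap of 18 — 10 left.
Pretrain: +10 (room for 16) → 10. Pool exhausted.

10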